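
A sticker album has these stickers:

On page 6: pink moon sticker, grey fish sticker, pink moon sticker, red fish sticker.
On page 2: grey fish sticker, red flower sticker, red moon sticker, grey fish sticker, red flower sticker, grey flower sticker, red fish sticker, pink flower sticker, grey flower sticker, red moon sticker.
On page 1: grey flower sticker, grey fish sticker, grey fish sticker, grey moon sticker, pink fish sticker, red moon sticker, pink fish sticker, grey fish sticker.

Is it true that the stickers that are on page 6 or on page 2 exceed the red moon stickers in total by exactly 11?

stickers on page 6 or on page 2: 14.
red moon stickers: 3.
The claim requires 14 − 3 (= 11) to equal 11, which holds.

True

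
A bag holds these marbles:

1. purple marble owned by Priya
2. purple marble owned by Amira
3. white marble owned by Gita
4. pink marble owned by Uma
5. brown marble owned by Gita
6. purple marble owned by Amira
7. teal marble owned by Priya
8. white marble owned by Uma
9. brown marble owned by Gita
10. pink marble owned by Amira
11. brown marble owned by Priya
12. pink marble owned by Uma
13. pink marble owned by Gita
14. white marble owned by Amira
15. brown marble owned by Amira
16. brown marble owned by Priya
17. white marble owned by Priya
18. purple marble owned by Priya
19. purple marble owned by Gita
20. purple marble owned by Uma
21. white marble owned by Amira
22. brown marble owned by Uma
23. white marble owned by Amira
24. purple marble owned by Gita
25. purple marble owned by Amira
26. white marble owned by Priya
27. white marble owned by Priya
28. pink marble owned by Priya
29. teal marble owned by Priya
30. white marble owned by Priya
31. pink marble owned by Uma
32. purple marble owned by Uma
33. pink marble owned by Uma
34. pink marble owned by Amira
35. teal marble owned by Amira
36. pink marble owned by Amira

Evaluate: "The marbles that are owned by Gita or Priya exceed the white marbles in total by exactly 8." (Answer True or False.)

True

marbles owned by Gita or Priya: 17.
white marbles: 9.
The claim requires 17 − 9 (= 8) to equal 8, which holds.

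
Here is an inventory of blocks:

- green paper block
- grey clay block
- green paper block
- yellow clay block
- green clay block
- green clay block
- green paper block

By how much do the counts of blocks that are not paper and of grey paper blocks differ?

blocks that are not paper: 4. grey paper blocks: 0.
|4 − 0| = 4 − 0 = 4.

4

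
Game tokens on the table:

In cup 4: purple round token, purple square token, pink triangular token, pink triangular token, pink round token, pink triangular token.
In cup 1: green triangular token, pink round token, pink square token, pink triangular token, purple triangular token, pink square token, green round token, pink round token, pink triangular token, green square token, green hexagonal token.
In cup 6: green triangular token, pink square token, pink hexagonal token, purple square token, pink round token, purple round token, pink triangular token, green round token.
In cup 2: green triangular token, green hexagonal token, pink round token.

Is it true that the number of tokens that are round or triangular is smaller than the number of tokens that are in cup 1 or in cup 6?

There are 19 tokens that are round or triangular.
There are 19 tokens in cup 1 or in cup 6.
The claim requires 19 < 19, which does not hold.

False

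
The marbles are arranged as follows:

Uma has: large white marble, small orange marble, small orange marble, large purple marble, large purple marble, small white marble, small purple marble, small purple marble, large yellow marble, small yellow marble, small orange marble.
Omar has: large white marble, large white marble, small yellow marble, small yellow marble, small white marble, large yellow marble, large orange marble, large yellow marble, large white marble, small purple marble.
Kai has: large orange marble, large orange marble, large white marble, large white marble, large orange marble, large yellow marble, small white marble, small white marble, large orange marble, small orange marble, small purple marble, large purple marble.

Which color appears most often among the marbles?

white

Counts by color: white 10, orange 9, yellow 7, purple 7.
The maximum is 10, held uniquely by white.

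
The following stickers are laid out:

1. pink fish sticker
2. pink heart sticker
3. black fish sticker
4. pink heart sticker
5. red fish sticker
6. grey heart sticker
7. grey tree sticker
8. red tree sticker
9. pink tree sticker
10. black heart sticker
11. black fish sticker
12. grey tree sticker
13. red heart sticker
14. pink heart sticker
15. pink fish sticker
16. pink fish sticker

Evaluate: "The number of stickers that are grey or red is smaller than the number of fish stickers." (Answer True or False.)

There are 6 stickers that are grey or red.
There are 6 fish stickers.
The claim requires 6 < 6, which does not hold.

False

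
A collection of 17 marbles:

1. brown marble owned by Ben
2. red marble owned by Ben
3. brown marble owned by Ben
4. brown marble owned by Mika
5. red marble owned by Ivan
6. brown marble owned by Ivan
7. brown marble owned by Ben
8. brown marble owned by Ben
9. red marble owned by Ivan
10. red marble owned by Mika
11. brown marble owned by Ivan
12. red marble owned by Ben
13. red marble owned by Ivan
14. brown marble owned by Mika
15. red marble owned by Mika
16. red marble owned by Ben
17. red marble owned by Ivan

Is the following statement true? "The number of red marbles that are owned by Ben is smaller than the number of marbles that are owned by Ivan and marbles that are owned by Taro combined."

red marbles owned by Ben: 3.
marbles owned by Ivan: 6; marbles owned by Taro: 0; combined: 6 + 0 = 6.
The claim requires 3 < 6, which holds.

True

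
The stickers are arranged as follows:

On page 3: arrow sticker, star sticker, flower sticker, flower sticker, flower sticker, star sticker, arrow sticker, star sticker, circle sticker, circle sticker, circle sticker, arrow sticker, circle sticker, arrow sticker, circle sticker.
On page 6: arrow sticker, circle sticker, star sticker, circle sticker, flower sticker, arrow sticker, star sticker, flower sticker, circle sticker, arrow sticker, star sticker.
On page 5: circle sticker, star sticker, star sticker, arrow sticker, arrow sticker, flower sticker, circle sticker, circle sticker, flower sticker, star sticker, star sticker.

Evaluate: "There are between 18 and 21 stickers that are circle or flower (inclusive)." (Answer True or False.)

True

|stickers that are circle or flower| = 18.
The claim requires 18 ≤ 18 ≤ 21, which holds.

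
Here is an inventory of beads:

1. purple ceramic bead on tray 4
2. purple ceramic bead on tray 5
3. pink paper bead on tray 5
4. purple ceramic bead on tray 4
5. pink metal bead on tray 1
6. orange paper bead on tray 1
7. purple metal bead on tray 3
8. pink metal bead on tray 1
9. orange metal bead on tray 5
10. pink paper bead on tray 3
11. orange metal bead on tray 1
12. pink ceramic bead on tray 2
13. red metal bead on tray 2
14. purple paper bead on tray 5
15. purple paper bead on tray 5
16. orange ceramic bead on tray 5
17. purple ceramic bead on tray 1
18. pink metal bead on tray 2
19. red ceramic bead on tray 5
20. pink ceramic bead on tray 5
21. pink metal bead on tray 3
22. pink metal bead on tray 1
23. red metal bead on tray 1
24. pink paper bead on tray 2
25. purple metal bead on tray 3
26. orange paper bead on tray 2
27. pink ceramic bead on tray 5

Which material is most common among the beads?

Counts by material: metal 11, ceramic 9, paper 7.
The maximum is 11, held uniquely by metal.

metal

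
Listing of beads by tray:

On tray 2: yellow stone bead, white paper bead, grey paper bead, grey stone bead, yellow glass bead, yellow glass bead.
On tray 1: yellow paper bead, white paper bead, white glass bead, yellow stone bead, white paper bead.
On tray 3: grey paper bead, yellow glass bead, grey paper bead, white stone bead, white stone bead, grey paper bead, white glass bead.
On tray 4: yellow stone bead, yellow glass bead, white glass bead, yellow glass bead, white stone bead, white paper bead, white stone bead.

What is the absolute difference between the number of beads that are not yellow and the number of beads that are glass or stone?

beads that are not yellow: 16. beads that are glass or stone: 16.
|16 − 16| = 16 − 16 = 0.

0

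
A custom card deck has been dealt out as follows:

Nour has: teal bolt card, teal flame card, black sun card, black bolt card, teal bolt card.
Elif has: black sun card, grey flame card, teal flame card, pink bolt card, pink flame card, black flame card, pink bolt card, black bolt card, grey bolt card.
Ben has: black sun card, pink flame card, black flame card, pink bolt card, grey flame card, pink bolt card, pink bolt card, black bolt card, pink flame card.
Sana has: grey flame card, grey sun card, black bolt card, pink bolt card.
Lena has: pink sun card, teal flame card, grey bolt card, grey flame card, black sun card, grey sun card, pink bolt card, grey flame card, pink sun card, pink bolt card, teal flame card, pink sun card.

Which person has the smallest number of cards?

Counts by player: Lena→12, Ben→9, Elif→9, Nour→5, Sana→4.
The minimum is 4, held uniquely by Sana.

Sana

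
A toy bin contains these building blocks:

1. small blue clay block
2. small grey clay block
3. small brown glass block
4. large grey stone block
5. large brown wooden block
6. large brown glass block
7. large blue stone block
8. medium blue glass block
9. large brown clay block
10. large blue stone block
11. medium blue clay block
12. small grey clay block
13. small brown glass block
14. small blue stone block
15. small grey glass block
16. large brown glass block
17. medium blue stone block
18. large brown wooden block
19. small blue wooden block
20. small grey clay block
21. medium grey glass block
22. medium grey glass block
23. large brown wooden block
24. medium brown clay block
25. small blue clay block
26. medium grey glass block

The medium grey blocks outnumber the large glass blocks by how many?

medium grey blocks: 3.
large glass blocks: 2.
3 − 2 = 1.

1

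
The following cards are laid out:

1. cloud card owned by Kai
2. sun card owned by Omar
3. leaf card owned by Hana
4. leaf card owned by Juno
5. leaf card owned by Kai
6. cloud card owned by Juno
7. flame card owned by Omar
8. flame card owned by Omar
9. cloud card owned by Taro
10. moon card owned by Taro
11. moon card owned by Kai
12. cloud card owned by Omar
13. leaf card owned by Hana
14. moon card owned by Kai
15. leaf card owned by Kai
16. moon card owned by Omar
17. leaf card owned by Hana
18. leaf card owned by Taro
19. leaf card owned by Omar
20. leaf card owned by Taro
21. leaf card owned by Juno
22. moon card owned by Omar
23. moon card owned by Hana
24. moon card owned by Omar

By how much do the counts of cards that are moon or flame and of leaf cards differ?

cards that are moon or flame: 9. leaf cards: 10.
|9 − 10| = 10 − 9 = 1.

1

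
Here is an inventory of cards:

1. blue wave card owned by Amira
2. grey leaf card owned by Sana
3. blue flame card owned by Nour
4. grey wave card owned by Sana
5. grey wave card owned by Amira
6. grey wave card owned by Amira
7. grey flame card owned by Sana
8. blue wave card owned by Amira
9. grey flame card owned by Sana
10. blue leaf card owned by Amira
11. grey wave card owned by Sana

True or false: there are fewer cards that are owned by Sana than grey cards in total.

cards owned by Sana: 5.
grey cards: 7.
The claim requires 5 < 7, which holds.

True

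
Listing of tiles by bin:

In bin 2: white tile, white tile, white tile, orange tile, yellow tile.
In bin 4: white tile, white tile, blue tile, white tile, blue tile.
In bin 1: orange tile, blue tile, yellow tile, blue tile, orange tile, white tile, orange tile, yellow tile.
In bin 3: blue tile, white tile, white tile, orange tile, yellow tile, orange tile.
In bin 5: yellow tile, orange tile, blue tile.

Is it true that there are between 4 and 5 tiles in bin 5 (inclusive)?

False

There are 3 tiles in bin 5.
The claim requires 4 ≤ 3 ≤ 5, which does not hold.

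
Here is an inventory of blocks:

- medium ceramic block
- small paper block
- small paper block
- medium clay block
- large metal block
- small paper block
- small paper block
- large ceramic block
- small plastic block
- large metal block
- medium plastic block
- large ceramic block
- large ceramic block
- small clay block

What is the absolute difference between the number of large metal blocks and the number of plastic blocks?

large metal blocks: 2. plastic blocks: 2.
|2 − 2| = 2 − 2 = 0.

0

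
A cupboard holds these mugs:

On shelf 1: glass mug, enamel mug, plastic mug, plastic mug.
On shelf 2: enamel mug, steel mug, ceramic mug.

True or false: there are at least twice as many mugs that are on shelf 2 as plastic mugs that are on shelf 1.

False

mugs on shelf 2: 3.
plastic mugs on shelf 1: 2.
The claim requires 3 ≥ 2 × 2 = 4, which does not hold.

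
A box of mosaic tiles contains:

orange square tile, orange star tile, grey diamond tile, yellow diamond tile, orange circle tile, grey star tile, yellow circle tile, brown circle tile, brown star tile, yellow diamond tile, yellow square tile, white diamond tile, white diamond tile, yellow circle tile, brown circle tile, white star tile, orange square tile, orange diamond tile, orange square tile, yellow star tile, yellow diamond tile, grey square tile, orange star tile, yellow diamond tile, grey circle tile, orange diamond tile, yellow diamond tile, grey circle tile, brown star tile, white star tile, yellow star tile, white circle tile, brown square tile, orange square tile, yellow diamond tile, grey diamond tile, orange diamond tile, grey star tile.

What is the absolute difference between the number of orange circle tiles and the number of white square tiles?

1

orange circle tiles: 1. white square tiles: 0.
|1 − 0| = 1 − 0 = 1.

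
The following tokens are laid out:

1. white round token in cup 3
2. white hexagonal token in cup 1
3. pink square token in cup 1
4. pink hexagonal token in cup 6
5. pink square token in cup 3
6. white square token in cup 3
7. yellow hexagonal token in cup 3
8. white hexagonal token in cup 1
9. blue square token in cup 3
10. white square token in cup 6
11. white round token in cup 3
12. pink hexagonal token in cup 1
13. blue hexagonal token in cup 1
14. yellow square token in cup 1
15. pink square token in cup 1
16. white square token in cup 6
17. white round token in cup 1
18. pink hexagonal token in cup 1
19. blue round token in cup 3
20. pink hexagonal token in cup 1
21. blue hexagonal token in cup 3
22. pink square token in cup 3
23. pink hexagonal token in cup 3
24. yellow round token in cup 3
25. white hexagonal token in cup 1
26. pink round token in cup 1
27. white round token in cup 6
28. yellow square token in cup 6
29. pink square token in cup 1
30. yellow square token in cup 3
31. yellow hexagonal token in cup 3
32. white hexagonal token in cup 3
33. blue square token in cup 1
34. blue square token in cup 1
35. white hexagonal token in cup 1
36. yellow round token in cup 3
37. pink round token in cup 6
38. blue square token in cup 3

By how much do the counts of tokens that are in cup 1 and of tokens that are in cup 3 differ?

tokens in cup 1: 16. tokens in cup 3: 16.
|16 − 16| = 16 − 16 = 0.

0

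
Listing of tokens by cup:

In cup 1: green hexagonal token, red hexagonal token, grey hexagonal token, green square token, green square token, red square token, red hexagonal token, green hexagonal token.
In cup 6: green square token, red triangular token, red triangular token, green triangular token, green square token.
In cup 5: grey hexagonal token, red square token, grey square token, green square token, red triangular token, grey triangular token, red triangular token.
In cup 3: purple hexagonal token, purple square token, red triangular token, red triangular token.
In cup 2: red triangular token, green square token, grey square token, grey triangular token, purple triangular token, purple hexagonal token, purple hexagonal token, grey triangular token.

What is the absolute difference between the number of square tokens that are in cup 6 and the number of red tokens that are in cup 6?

square tokens in cup 6: 2. red tokens in cup 6: 2.
|2 − 2| = 2 − 2 = 0.

0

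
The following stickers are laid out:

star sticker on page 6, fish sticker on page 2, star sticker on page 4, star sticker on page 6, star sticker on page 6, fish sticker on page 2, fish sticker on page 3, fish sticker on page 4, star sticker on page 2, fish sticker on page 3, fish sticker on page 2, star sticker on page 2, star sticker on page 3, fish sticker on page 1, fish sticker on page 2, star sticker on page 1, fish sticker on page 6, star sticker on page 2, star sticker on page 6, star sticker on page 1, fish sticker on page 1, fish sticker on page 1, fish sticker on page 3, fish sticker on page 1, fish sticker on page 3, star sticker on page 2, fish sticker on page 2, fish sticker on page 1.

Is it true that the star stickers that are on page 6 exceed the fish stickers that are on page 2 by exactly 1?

False

star stickers on page 6: 4.
fish stickers on page 2: 5.
The claim requires 4 − 5 (= -1) to equal 1, which does not hold.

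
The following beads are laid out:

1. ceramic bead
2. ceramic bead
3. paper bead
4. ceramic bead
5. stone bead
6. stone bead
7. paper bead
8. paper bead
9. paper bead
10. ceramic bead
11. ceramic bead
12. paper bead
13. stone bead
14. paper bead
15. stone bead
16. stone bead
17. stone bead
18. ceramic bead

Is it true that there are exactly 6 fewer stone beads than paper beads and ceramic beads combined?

True

stone beads: 6.
paper beads: 6; ceramic beads: 6; combined: 6 + 6 = 12.
The claim requires 12 − 6 (= 6) to equal 6, which holds.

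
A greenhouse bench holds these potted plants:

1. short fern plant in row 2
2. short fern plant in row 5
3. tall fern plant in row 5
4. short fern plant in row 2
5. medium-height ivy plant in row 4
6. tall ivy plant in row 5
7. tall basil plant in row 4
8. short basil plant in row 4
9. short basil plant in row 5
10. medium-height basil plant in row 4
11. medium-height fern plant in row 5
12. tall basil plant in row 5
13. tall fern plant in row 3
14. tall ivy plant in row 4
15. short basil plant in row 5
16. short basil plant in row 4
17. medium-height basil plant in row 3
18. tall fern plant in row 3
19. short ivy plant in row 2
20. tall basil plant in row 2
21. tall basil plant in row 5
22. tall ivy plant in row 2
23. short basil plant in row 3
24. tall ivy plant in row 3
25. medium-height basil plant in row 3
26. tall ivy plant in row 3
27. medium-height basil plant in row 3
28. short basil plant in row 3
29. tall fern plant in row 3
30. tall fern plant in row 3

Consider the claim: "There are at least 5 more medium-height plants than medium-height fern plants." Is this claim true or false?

True

medium-height plants: 6.
medium-height fern plants: 1.
The claim requires 6 − 1 = 5 ≥ 5, which holds.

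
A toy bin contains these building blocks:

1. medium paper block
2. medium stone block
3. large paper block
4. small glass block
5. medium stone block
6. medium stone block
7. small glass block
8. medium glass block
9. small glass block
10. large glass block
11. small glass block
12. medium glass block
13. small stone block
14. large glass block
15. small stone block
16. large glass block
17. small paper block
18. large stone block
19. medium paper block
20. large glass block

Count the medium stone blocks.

3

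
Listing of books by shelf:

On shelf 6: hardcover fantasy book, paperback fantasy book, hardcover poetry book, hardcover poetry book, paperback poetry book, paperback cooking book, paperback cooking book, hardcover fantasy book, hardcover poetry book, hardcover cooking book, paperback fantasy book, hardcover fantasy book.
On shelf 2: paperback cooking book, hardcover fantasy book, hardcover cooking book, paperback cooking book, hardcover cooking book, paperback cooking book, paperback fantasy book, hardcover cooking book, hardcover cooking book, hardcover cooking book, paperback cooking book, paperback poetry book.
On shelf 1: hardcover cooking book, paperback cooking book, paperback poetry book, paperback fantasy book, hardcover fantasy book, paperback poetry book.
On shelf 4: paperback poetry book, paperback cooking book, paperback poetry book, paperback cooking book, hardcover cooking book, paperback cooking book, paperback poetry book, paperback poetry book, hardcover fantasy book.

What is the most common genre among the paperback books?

cooking

Counts by genre (restricted to paperback books): cooking 10, poetry 8, fantasy 4.
The maximum is 10, held uniquely by cooking.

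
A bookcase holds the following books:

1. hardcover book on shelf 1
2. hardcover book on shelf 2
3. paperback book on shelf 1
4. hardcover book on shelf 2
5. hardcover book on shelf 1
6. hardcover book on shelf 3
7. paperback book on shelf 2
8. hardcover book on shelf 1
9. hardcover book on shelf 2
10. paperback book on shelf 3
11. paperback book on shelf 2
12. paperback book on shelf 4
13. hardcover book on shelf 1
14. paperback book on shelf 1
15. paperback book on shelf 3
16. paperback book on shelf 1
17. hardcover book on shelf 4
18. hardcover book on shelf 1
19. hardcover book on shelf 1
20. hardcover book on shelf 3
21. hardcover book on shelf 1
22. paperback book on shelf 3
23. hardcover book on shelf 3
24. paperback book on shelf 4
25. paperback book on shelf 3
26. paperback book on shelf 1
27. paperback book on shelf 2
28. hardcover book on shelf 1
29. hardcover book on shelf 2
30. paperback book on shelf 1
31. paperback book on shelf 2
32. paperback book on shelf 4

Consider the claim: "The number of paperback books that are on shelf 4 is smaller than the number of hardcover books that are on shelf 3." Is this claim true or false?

|paperback books on shelf 4| = 3.
|hardcover books on shelf 3| = 3.
The claim requires 3 < 3, which does not hold.

False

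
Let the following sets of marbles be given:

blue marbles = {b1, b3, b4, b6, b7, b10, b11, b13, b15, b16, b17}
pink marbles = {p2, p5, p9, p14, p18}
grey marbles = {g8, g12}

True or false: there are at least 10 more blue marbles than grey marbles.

There are 11 blue marbles.
There are 2 grey marbles.
The claim requires 11 − 2 = 9 ≥ 10, which does not hold.

False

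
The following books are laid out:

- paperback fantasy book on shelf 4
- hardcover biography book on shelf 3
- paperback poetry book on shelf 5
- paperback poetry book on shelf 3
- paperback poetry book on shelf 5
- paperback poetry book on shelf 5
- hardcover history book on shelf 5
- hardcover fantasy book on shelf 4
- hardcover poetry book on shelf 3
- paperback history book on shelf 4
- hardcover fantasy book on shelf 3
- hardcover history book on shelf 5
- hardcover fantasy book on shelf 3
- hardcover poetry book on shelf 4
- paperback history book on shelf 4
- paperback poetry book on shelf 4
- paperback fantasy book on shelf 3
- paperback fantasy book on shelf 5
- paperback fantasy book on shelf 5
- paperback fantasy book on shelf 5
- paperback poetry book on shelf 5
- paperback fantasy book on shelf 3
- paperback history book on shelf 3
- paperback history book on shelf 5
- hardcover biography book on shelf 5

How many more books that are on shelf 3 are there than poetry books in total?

0

books on shelf 3: 8.
poetry books: 8.
8 − 8 = 0.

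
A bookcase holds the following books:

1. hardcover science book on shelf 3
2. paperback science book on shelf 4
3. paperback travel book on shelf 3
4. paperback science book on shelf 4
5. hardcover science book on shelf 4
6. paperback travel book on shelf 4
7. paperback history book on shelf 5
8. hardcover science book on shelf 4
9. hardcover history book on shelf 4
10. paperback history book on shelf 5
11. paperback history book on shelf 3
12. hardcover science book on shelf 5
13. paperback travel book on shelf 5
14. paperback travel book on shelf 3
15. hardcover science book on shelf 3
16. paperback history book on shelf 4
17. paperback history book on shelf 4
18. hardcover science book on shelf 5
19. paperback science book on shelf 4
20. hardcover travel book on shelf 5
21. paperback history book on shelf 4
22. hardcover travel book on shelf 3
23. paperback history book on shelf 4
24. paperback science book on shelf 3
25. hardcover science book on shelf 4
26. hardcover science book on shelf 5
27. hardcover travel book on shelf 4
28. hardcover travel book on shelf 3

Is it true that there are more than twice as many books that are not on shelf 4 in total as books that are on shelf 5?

True

|books that are not on shelf 4| = 15.
|books on shelf 5| = 7.
The claim requires 15 > 2 × 7 = 14, which holds.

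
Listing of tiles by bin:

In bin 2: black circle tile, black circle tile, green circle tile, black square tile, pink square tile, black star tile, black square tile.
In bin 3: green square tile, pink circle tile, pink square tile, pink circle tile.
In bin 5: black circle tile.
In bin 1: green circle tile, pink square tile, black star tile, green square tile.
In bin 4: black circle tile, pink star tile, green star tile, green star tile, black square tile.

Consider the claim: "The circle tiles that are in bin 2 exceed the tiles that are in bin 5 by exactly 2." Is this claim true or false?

There are 3 circle tiles in bin 2.
There is 1 tile in bin 5.
The claim requires 3 − 1 (= 2) to equal 2, which holds.

True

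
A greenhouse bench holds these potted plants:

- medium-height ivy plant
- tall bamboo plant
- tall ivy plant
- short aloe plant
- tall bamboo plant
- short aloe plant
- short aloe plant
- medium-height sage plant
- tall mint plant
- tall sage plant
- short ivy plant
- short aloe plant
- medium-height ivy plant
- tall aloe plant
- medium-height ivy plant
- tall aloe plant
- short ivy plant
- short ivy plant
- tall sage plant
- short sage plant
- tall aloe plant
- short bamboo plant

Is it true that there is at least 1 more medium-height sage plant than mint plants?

False

medium-height sage plants: 1.
mint plants: 1.
The claim requires 1 − 1 = 0 ≥ 1, which does not hold.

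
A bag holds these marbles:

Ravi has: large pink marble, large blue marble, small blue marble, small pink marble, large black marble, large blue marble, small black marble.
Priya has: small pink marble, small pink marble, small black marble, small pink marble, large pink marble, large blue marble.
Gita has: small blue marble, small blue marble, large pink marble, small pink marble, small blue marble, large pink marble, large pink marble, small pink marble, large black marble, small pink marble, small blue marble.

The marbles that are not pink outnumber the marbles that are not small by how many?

marbles that are not pink: 12.
marbles that are not small: 10.
12 − 10 = 2.

2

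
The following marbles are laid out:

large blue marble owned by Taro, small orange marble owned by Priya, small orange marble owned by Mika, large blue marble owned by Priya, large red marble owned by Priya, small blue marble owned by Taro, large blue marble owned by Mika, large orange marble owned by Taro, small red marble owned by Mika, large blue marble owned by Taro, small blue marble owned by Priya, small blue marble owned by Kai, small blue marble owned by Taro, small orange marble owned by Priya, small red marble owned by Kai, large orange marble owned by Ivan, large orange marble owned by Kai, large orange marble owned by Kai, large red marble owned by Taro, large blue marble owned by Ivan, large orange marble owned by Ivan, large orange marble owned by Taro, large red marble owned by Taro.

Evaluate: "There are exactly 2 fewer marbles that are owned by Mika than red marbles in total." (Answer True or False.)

True

|marbles owned by Mika| = 3.
|red marbles| = 5.
The claim requires 5 − 3 (= 2) to equal 2, which holds.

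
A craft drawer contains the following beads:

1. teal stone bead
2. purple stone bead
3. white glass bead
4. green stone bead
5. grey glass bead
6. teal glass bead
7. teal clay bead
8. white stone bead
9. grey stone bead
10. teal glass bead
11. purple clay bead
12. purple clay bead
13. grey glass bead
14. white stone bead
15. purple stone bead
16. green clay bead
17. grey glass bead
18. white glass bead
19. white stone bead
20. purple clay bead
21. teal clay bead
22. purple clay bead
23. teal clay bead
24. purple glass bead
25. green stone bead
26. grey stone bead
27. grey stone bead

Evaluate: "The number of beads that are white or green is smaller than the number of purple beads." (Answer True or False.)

There are 8 beads that are white or green.
There are 7 purple beads.
The claim requires 8 < 7, which does not hold.

False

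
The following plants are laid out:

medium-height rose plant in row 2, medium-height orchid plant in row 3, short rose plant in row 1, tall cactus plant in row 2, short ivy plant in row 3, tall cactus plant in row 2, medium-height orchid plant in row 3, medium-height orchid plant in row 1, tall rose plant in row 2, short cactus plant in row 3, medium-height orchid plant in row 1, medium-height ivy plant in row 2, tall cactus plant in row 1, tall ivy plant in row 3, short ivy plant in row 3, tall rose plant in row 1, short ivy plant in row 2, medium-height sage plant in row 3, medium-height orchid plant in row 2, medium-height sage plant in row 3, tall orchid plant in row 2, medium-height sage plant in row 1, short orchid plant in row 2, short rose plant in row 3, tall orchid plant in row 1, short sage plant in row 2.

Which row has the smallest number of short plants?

row 1

Counts by row (restricted to short plants): row 3→4, row 2→3, row 1→1.
The minimum is 1, held uniquely by row 1.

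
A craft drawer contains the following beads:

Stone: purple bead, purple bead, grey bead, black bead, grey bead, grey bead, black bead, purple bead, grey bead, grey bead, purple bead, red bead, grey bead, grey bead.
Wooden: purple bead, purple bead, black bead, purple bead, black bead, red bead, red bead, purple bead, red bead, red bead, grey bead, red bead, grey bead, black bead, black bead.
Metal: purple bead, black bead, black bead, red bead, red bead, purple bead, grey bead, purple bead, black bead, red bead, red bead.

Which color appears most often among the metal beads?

Counts by color (restricted to metal beads): red 4, black 3, purple 3, grey 1.
The maximum is 4, held uniquely by red.

red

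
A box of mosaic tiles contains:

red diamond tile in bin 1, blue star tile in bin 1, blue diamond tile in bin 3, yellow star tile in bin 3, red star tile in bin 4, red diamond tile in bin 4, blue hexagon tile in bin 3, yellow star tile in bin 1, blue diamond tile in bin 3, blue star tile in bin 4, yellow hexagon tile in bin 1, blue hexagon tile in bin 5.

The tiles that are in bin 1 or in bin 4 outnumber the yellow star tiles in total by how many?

tiles in bin 1 or in bin 4: 7.
yellow star tiles: 2.
7 − 2 = 5.

5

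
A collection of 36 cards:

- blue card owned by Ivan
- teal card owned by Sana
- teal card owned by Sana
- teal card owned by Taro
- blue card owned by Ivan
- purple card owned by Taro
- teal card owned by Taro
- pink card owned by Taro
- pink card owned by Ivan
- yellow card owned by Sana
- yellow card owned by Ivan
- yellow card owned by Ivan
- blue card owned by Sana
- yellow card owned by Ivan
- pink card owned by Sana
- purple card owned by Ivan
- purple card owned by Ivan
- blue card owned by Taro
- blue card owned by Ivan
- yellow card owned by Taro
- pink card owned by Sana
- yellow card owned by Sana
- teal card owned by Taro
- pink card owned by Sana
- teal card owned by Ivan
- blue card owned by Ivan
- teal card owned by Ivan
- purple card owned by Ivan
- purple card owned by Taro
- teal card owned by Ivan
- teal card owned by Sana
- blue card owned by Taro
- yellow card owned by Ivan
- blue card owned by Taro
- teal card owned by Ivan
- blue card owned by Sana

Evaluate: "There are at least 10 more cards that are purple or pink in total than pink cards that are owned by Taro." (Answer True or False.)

cards that are purple or pink: 10.
pink cards owned by Taro: 1.
The claim requires 10 − 1 = 9 ≥ 10, which does not hold.

False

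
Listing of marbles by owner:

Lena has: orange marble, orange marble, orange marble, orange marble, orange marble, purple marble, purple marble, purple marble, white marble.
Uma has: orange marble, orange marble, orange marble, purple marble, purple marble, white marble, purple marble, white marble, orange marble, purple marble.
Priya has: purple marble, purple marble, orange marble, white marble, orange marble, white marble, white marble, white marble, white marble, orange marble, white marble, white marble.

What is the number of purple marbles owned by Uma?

4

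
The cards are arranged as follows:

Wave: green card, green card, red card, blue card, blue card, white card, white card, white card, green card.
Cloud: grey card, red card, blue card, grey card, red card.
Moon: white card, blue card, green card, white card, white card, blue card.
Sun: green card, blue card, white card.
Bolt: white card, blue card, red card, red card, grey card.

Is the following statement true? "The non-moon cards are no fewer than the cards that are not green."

False

There are 22 non-moon cards.
There are 23 cards that are not green.
The claim requires 22 ≥ 23, which does not hold.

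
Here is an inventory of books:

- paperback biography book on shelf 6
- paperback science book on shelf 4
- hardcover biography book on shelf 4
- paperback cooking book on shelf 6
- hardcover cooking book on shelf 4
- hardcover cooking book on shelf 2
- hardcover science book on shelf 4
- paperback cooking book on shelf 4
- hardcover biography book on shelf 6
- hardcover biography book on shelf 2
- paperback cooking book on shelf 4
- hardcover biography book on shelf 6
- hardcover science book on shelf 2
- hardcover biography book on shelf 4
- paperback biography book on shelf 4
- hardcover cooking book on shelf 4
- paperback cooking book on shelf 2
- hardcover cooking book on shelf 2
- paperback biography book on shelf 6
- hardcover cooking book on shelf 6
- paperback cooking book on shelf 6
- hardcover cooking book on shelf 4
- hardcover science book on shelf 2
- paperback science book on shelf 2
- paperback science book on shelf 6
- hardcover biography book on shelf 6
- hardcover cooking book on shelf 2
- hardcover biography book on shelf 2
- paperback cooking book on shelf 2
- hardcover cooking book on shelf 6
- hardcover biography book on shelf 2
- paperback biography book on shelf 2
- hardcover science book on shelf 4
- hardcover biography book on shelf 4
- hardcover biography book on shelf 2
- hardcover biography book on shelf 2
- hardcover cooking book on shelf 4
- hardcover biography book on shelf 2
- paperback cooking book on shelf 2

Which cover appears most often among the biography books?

Counts by cover (restricted to biography books): hardcover 12, paperback 4.
The maximum is 12, held uniquely by hardcover.

hardcover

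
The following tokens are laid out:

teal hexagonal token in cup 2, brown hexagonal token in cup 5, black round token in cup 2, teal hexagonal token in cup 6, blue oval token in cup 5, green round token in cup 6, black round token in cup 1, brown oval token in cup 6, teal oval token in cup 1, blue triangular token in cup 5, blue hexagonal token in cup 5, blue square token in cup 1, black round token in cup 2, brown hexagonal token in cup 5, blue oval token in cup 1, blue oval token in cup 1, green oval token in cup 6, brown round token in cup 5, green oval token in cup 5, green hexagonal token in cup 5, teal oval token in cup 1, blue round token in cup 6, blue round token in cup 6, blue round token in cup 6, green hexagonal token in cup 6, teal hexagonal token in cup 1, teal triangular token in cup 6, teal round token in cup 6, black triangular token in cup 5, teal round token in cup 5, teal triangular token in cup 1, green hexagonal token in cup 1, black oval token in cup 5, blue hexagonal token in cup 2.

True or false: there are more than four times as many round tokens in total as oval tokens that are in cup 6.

True

There are 10 round tokens.
There are 2 oval tokens in cup 6.
The claim requires 10 > 4 × 2 = 8, which holds.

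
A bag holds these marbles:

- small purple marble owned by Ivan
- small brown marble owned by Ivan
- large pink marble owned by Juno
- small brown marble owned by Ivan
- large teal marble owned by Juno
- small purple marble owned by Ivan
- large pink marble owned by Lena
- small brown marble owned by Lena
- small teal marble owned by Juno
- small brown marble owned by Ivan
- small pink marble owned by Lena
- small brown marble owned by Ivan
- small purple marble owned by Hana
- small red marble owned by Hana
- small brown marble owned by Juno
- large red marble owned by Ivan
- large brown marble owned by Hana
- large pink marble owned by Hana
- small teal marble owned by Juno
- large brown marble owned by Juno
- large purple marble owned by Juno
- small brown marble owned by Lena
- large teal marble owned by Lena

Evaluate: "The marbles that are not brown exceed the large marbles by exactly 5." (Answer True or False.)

|marbles that are not brown| = 14.
|large marbles| = 9.
The claim requires 14 − 9 (= 5) to equal 5, which holds.

True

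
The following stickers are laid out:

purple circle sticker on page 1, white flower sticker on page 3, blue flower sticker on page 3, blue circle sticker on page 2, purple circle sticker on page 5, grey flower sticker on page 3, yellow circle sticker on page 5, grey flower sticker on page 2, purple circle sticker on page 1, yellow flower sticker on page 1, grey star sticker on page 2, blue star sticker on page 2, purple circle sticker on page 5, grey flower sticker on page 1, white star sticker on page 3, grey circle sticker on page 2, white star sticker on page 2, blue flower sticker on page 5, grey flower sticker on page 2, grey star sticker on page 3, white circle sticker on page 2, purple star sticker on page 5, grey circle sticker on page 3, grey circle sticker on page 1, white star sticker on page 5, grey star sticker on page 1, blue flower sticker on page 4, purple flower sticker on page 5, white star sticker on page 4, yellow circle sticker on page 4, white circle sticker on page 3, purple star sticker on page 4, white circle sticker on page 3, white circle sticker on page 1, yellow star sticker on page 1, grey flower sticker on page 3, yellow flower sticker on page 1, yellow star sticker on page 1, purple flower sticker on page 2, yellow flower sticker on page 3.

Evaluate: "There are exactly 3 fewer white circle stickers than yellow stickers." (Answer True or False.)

True

white circle stickers: 4.
yellow stickers: 7.
The claim requires 7 − 4 (= 3) to equal 3, which holds.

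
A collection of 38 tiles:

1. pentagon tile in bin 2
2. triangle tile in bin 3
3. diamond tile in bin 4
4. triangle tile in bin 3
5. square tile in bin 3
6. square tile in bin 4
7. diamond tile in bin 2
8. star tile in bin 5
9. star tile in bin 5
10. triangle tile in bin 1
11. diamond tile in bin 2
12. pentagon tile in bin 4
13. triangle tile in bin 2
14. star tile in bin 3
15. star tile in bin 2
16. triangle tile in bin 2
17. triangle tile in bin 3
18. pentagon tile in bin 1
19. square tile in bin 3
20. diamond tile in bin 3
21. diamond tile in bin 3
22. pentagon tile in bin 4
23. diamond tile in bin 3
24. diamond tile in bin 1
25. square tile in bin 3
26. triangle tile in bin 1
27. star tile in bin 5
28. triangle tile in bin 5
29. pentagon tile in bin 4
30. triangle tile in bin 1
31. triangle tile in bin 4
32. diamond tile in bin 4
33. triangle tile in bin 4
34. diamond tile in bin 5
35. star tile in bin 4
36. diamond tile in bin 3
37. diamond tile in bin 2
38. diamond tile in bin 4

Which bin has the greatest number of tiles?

bin 3

Counts by bin: bin 3→11, bin 4→10, bin 2→7, bin 5→5, bin 1→5.
The maximum is 11, held uniquely by bin 3.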